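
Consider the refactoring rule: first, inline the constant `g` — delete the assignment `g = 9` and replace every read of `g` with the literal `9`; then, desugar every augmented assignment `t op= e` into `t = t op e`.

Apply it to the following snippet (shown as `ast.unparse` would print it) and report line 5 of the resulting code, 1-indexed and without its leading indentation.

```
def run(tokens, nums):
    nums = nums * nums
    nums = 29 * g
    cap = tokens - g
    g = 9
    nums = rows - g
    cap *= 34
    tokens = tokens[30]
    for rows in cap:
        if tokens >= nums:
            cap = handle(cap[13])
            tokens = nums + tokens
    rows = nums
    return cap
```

nums = rows - 9

Transformed code:
def run(tokens, nums):
    nums = nums * nums
    nums = 29 * 9
    cap = tokens - 9
    nums = rows - 9
    cap = cap * 34
    tokens = tokens[30]
    for rows in cap:
        if tokens >= nums:
            cap = handle(cap[13])
            tokens = nums + tokens
    rows = nums
    return cap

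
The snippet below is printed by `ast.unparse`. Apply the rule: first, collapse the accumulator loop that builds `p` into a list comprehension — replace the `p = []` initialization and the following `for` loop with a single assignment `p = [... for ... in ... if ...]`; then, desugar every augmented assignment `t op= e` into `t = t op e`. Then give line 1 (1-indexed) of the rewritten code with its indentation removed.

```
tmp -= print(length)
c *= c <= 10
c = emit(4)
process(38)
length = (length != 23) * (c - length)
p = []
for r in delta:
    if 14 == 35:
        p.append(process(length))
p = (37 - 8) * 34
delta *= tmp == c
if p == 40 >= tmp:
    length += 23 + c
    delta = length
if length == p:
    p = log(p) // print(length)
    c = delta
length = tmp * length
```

tmp = tmp - print(length)

Transformed code:
tmp = tmp - print(length)
c = c * (c <= 10)
c = emit(4)
process(38)
length = (length != 23) * (c - length)
p = [process(length) for r in delta if 14 == 35]
p = (37 - 8) * 34
delta = delta * (tmp == c)
if p == 40 >= tmp:
    length = length + (23 + c)
    delta = length
if length == p:
    p = log(p) // print(length)
    c = delta
length = tmp * length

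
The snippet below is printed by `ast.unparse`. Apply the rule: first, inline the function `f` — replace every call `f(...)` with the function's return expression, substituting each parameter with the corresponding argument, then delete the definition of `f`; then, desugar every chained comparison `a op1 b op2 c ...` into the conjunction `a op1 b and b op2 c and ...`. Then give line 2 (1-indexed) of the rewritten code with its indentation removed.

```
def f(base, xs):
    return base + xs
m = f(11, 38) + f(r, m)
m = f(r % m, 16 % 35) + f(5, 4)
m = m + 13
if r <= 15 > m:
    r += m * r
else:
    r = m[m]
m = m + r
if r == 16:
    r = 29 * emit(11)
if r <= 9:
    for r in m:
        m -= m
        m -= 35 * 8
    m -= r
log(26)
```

m = r % m + 16 % 35 + (5 + 4)

Transformed code:
m = 11 + 38 + (r + m)
m = r % m + 16 % 35 + (5 + 4)
m = m + 13
if r <= 15 and 15 > m:
    r += m * r
else:
    r = m[m]
m = m + r
if r == 16:
    r = 29 * emit(11)
if r <= 9:
    for r in m:
        m -= m
        m -= 35 * 8
    m -= r
log(26)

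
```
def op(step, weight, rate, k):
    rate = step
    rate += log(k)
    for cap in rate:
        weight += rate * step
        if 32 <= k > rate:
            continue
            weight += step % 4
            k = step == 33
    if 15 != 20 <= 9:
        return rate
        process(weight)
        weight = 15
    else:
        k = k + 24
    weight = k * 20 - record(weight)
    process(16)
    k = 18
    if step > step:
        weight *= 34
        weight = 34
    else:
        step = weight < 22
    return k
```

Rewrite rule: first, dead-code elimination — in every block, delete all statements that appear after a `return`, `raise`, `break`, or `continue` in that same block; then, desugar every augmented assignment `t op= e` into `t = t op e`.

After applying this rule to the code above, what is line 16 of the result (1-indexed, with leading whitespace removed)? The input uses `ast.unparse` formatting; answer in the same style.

Transformed code:
def op(step, weight, rate, k):
    rate = step
    rate = rate + log(k)
    for cap in rate:
        weight = weight + rate * step
        if 32 <= k > rate:
            continue
    if 15 != 20 <= 9:
        return rate
    else:
        k = k + 24
    weight = k * 20 - record(weight)
    process(16)
    k = 18
    if step > step:
        weight = weight * 34
        weight = 34
    else:
        step = weight < 22
    return k

weight = weight * 34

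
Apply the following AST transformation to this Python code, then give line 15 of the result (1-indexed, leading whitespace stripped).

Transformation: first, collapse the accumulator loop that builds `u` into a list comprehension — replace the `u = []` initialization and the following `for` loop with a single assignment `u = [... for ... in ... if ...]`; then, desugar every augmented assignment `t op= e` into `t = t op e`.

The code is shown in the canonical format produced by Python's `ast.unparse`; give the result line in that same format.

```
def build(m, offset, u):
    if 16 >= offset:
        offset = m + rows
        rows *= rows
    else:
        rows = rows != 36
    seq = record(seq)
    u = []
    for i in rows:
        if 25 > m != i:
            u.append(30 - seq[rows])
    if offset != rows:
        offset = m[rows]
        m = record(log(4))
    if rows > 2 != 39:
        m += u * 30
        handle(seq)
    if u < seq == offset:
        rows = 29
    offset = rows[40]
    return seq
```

if u < seq == offset:

Transformed code:
def build(m, offset, u):
    if 16 >= offset:
        offset = m + rows
        rows = rows * rows
    else:
        rows = rows != 36
    seq = record(seq)
    u = [30 - seq[rows] for i in rows if 25 > m != i]
    if offset != rows:
        offset = m[rows]
        m = record(log(4))
    if rows > 2 != 39:
        m = m + u * 30
        handle(seq)
    if u < seq == offset:
        rows = 29
    offset = rows[40]
    return seq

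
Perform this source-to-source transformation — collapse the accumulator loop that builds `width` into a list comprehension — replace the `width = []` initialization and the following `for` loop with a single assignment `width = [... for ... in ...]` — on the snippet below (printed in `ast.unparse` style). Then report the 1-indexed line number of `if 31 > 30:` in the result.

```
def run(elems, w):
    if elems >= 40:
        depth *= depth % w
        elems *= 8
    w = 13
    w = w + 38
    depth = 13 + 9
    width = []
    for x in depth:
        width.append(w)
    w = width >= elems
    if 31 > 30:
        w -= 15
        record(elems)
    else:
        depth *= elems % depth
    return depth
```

Transformed code:
def run(elems, w):
    if elems >= 40:
        depth *= depth % w
        elems *= 8
    w = 13
    w = w + 38
    depth = 13 + 9
    width = [w for x in depth]
    w = width >= elems
    if 31 > 30:
        w -= 15
        record(elems)
    else:
        depth *= elems % depth
    return depth

10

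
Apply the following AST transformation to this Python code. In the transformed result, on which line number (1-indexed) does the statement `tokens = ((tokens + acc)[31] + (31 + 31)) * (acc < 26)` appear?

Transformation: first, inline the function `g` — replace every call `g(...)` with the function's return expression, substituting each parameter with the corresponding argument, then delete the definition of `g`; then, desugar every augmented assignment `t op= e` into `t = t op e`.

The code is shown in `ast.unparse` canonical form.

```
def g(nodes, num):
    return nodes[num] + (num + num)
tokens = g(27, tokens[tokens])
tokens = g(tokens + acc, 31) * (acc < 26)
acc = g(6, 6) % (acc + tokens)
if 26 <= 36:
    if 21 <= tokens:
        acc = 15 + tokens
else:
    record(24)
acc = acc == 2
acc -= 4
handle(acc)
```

Transformed code:
tokens = 27[tokens[tokens]] + (tokens[tokens] + tokens[tokens])
tokens = ((tokens + acc)[31] + (31 + 31)) * (acc < 26)
acc = (6[6] + (6 + 6)) % (acc + tokens)
if 26 <= 36:
    if 21 <= tokens:
        acc = 15 + tokens
else:
    record(24)
acc = acc == 2
acc = acc - 4
handle(acc)

2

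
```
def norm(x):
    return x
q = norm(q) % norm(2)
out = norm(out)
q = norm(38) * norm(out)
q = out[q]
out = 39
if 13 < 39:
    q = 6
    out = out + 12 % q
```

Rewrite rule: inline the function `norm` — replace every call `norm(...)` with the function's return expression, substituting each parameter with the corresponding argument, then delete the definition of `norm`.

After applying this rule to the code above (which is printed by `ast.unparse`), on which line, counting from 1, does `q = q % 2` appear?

1

Transformed code:
q = q % 2
out = out
q = 38 * out
q = out[q]
out = 39
if 13 < 39:
    q = 6
    out = out + 12 % q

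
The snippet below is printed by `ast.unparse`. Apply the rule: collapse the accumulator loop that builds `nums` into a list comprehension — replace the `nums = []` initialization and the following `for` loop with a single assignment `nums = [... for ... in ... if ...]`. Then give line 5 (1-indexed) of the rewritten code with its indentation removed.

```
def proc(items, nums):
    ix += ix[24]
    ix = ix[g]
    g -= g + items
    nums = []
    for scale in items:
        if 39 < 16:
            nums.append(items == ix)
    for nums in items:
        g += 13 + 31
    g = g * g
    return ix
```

nums = [items == ix for scale in items if 39 < 16]

Transformed code:
def proc(items, nums):
    ix += ix[24]
    ix = ix[g]
    g -= g + items
    nums = [items == ix for scale in items if 39 < 16]
    for nums in items:
        g += 13 + 31
    g = g * g
    return ix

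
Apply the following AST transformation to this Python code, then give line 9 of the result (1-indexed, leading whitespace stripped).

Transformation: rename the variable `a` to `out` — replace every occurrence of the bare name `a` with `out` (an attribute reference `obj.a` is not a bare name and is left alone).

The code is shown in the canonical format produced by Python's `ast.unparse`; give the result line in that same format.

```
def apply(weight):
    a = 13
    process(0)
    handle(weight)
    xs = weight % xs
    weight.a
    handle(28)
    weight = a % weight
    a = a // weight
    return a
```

out = out // weight

Transformed code:
def apply(weight):
    out = 13
    process(0)
    handle(weight)
    xs = weight % xs
    weight.a
    handle(28)
    weight = out % weight
    out = out // weight
    return out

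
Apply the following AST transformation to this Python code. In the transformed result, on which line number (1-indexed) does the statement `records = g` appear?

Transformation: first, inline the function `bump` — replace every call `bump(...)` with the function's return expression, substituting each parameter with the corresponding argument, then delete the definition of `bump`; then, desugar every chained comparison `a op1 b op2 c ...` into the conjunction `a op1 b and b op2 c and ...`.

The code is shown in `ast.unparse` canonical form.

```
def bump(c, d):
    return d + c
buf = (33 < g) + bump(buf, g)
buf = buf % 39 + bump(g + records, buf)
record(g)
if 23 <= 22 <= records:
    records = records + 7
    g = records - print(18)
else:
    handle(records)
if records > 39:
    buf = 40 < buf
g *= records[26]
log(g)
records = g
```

Transformed code:
buf = (33 < g) + (g + buf)
buf = buf % 39 + (buf + (g + records))
record(g)
if 23 <= 22 and 22 <= records:
    records = records + 7
    g = records - print(18)
else:
    handle(records)
if records > 39:
    buf = 40 < buf
g *= records[26]
log(g)
records = g

13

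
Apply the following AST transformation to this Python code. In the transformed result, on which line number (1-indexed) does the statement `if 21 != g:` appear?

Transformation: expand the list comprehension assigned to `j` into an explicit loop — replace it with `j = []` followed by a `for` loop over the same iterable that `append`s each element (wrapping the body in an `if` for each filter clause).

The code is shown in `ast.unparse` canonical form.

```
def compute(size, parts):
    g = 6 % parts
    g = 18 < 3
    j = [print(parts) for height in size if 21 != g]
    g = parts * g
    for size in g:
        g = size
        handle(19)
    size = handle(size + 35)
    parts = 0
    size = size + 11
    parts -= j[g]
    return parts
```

Transformed code:
def compute(size, parts):
    g = 6 % parts
    g = 18 < 3
    j = []
    for height in size:
        if 21 != g:
            j.append(print(parts))
    g = parts * g
    for size in g:
        g = size
        handle(19)
    size = handle(size + 35)
    parts = 0
    size = size + 11
    parts -= j[g]
    return parts

6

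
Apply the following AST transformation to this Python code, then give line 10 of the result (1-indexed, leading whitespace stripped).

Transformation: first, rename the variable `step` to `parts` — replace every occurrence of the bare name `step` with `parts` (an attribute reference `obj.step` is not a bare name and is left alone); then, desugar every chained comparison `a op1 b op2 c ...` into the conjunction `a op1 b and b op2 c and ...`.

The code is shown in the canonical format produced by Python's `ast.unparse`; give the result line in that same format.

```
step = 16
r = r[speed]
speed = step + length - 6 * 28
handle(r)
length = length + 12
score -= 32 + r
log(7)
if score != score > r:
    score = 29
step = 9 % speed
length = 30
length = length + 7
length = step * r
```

Transformed code:
parts = 16
r = r[speed]
speed = parts + length - 6 * 28
handle(r)
length = length + 12
score -= 32 + r
log(7)
if score != score and score > r:
    score = 29
parts = 9 % speed
length = 30
length = length + 7
length = parts * r

parts = 9 % speed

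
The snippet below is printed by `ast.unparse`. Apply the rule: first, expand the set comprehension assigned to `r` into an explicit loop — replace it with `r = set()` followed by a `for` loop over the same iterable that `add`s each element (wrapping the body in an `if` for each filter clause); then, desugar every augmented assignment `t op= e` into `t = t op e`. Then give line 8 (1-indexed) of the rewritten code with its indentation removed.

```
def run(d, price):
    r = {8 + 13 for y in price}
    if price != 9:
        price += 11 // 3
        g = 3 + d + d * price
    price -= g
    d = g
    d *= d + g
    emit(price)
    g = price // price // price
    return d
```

price = price - g

Transformed code:
def run(d, price):
    r = set()
    for y in price:
        r.add(8 + 13)
    if price != 9:
        price = price + 11 // 3
        g = 3 + d + d * price
    price = price - g
    d = g
    d = d * (d + g)
    emit(price)
    g = price // price // price
    return d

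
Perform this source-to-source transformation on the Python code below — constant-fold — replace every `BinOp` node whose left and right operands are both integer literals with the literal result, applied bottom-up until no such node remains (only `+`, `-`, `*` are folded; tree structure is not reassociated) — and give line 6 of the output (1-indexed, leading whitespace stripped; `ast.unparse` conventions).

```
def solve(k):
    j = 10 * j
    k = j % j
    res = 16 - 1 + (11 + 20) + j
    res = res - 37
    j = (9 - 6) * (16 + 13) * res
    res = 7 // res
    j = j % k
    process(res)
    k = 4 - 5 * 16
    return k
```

Transformed code:
def solve(k):
    j = 10 * j
    k = j % j
    res = 46 + j
    res = res - 37
    j = 87 * res
    res = 7 // res
    j = j % k
    process(res)
    k = -76
    return k

j = 87 * res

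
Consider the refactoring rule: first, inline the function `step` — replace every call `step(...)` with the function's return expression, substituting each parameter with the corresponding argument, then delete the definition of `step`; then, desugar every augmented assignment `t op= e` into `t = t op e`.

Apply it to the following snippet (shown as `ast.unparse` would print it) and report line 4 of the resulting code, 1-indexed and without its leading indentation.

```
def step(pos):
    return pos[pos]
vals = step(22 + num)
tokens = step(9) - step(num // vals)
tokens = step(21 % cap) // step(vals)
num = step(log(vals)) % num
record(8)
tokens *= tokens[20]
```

Transformed code:
vals = (22 + num)[22 + num]
tokens = 9[9] - (num // vals)[num // vals]
tokens = (21 % cap)[21 % cap] // vals[vals]
num = log(vals)[log(vals)] % num
record(8)
tokens = tokens * tokens[20]

num = log(vals)[log(vals)] % num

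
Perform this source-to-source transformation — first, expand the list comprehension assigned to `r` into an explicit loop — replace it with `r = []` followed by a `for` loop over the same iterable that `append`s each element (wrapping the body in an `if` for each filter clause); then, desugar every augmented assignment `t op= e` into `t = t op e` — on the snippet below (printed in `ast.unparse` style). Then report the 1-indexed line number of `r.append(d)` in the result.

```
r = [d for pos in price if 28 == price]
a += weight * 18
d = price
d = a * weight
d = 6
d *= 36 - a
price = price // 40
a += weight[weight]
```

4

Transformed code:
r = []
for pos in price:
    if 28 == price:
        r.append(d)
a = a + weight * 18
d = price
d = a * weight
d = 6
d = d * (36 - a)
price = price // 40
a = a + weight[weight]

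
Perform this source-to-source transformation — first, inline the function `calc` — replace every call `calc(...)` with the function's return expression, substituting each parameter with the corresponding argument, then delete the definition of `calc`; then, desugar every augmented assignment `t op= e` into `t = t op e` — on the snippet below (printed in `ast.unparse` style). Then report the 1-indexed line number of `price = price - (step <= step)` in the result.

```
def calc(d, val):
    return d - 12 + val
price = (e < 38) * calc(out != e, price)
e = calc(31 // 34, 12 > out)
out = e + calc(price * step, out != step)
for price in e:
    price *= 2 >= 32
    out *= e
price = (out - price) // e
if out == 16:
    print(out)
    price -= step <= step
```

Transformed code:
price = (e < 38) * ((out != e) - 12 + price)
e = 31 // 34 - 12 + (12 > out)
out = e + (price * step - 12 + (out != step))
for price in e:
    price = price * (2 >= 32)
    out = out * e
price = (out - price) // e
if out == 16:
    print(out)
    price = price - (step <= step)

10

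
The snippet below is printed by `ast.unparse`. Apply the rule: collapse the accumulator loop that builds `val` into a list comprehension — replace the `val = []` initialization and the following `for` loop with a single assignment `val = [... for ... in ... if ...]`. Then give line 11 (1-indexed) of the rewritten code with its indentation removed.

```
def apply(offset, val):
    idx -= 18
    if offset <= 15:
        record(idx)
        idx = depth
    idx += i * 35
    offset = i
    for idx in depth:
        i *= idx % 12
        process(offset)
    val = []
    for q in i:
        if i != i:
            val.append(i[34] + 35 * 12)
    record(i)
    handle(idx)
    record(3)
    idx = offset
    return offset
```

Transformed code:
def apply(offset, val):
    idx -= 18
    if offset <= 15:
        record(idx)
        idx = depth
    idx += i * 35
    offset = i
    for idx in depth:
        i *= idx % 12
        process(offset)
    val = [i[34] + 35 * 12 for q in i if i != i]
    record(i)
    handle(idx)
    record(3)
    idx = offset
    return offset

val = [i[34] + 35 * 12 for q in i if i != i]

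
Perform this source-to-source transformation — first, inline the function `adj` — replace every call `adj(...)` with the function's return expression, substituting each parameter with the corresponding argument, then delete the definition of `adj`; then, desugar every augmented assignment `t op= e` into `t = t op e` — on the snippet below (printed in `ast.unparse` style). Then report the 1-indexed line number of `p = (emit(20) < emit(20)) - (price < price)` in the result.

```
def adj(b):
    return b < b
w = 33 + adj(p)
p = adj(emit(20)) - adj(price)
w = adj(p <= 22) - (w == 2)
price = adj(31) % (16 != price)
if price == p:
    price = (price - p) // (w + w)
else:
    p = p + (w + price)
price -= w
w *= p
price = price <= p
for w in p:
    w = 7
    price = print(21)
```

2

Transformed code:
w = 33 + (p < p)
p = (emit(20) < emit(20)) - (price < price)
w = ((p <= 22) < (p <= 22)) - (w == 2)
price = (31 < 31) % (16 != price)
if price == p:
    price = (price - p) // (w + w)
else:
    p = p + (w + price)
price = price - w
w = w * p
price = price <= p
for w in p:
    w = 7
    price = print(21)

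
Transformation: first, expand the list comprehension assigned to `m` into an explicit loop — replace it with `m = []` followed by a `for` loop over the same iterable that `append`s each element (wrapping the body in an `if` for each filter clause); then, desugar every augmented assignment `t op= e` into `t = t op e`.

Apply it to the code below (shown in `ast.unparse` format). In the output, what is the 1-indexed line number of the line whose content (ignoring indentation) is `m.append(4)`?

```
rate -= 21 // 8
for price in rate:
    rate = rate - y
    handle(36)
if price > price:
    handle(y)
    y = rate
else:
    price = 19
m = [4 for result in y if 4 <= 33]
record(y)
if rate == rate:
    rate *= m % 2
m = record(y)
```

Transformed code:
rate = rate - 21 // 8
for price in rate:
    rate = rate - y
    handle(36)
if price > price:
    handle(y)
    y = rate
else:
    price = 19
m = []
for result in y:
    if 4 <= 33:
        m.append(4)
record(y)
if rate == rate:
    rate = rate * (m % 2)
m = record(y)

13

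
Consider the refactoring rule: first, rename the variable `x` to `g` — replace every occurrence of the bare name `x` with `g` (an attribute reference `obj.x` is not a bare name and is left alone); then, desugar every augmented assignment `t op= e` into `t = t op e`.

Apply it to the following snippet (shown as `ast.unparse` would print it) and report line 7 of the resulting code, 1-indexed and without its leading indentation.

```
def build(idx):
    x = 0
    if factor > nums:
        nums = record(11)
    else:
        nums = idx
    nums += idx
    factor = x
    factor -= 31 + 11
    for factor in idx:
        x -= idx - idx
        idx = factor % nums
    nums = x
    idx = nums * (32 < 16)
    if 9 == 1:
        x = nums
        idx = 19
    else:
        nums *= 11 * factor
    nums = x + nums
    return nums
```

Transformed code:
def build(idx):
    g = 0
    if factor > nums:
        nums = record(11)
    else:
        nums = idx
    nums = nums + idx
    factor = g
    factor = factor - (31 + 11)
    for factor in idx:
        g = g - (idx - idx)
        idx = factor % nums
    nums = g
    idx = nums * (32 < 16)
    if 9 == 1:
        g = nums
        idx = 19
    else:
        nums = nums * (11 * factor)
    nums = g + nums
    return nums

nums = nums + idx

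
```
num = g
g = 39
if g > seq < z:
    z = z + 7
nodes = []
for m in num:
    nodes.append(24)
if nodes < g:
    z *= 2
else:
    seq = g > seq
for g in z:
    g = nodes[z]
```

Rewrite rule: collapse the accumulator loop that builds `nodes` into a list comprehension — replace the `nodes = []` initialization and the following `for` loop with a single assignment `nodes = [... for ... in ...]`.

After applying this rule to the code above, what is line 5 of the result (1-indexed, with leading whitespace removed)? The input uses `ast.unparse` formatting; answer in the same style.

nodes = [24 for m in num]

Transformed code:
num = g
g = 39
if g > seq < z:
    z = z + 7
nodes = [24 for m in num]
if nodes < g:
    z *= 2
else:
    seq = g > seq
for g in z:
    g = nodes[z]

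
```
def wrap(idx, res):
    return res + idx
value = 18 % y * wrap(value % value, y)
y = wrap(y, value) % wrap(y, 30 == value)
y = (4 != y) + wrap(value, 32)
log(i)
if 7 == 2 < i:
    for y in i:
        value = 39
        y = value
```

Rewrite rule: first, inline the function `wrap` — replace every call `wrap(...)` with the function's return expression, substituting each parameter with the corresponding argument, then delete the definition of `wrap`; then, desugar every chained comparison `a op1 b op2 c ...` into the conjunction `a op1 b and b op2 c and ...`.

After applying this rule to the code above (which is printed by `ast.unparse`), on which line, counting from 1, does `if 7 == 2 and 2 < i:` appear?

Transformed code:
value = 18 % y * (y + value % value)
y = (value + y) % ((30 == value) + y)
y = (4 != y) + (32 + value)
log(i)
if 7 == 2 and 2 < i:
    for y in i:
        value = 39
        y = value

5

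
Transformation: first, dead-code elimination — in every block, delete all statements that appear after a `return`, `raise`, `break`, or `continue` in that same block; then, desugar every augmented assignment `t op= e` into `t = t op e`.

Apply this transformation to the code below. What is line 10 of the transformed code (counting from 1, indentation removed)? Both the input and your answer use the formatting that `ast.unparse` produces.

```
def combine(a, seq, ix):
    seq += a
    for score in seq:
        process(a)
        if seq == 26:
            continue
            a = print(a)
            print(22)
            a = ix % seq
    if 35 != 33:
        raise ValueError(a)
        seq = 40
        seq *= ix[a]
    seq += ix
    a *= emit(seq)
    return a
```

a = a * emit(seq)

Transformed code:
def combine(a, seq, ix):
    seq = seq + a
    for score in seq:
        process(a)
        if seq == 26:
            continue
    if 35 != 33:
        raise ValueError(a)
    seq = seq + ix
    a = a * emit(seq)
    return a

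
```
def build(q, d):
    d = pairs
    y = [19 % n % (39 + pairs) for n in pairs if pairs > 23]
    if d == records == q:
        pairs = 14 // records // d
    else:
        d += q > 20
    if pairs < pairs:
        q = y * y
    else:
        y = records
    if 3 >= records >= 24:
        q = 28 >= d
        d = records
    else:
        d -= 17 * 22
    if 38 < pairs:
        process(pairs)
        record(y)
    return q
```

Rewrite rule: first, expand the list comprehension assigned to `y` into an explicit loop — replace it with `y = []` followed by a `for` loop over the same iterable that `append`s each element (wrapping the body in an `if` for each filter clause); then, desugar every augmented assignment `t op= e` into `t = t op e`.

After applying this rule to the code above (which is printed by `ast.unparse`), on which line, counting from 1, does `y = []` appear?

3

Transformed code:
def build(q, d):
    d = pairs
    y = []
    for n in pairs:
        if pairs > 23:
            y.append(19 % n % (39 + pairs))
    if d == records == q:
        pairs = 14 // records // d
    else:
        d = d + (q > 20)
    if pairs < pairs:
        q = y * y
    else:
        y = records
    if 3 >= records >= 24:
        q = 28 >= d
        d = records
    else:
        d = d - 17 * 22
    if 38 < pairs:
        process(pairs)
        record(y)
    return q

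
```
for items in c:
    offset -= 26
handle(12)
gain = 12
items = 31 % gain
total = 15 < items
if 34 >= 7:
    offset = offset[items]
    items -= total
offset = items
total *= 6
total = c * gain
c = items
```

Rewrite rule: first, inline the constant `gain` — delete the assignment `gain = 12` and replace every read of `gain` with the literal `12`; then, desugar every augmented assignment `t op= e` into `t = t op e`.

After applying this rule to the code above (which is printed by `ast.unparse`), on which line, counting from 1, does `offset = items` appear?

9

Transformed code:
for items in c:
    offset = offset - 26
handle(12)
items = 31 % 12
total = 15 < items
if 34 >= 7:
    offset = offset[items]
    items = items - total
offset = items
total = total * 6
total = c * 12
c = items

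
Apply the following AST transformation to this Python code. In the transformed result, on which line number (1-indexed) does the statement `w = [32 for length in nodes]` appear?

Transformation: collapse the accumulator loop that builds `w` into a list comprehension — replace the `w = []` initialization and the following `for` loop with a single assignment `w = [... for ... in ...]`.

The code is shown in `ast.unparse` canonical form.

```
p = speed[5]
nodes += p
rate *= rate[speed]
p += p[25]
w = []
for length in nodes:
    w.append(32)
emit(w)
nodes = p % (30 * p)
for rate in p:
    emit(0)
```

5

Transformed code:
p = speed[5]
nodes += p
rate *= rate[speed]
p += p[25]
w = [32 for length in nodes]
emit(w)
nodes = p % (30 * p)
for rate in p:
    emit(0)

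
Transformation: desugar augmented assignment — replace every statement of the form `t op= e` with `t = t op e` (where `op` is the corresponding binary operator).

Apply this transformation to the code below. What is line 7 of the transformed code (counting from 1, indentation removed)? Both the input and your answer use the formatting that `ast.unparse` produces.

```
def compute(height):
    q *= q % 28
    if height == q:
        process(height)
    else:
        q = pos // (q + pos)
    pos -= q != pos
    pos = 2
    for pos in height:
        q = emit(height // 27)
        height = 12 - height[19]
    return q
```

pos = pos - (q != pos)

Transformed code:
def compute(height):
    q = q * (q % 28)
    if height == q:
        process(height)
    else:
        q = pos // (q + pos)
    pos = pos - (q != pos)
    pos = 2
    for pos in height:
        q = emit(height // 27)
        height = 12 - height[19]
    return q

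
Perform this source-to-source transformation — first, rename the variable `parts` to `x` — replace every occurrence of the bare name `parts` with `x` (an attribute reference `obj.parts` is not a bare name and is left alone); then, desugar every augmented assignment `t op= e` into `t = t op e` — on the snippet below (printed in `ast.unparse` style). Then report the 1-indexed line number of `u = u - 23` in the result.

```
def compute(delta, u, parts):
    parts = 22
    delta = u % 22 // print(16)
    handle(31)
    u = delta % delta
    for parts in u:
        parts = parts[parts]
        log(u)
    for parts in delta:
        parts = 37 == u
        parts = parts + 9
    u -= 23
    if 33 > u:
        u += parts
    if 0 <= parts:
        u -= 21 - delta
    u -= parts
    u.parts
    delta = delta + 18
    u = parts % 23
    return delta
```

Transformed code:
def compute(delta, u, x):
    x = 22
    delta = u % 22 // print(16)
    handle(31)
    u = delta % delta
    for x in u:
        x = x[x]
        log(u)
    for x in delta:
        x = 37 == u
        x = x + 9
    u = u - 23
    if 33 > u:
        u = u + x
    if 0 <= x:
        u = u - (21 - delta)
    u = u - x
    u.parts
    delta = delta + 18
    u = x % 23
    return delta

12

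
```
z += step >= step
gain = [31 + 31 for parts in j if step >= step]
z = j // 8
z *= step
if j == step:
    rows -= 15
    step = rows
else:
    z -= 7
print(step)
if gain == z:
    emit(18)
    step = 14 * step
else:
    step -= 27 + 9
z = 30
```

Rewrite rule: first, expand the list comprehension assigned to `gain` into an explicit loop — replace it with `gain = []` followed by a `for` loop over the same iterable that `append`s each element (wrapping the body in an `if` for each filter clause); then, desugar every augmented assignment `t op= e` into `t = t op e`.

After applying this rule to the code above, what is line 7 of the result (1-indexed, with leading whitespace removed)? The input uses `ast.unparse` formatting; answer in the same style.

Transformed code:
z = z + (step >= step)
gain = []
for parts in j:
    if step >= step:
        gain.append(31 + 31)
z = j // 8
z = z * step
if j == step:
    rows = rows - 15
    step = rows
else:
    z = z - 7
print(step)
if gain == z:
    emit(18)
    step = 14 * step
else:
    step = step - (27 + 9)
z = 30

z = z * step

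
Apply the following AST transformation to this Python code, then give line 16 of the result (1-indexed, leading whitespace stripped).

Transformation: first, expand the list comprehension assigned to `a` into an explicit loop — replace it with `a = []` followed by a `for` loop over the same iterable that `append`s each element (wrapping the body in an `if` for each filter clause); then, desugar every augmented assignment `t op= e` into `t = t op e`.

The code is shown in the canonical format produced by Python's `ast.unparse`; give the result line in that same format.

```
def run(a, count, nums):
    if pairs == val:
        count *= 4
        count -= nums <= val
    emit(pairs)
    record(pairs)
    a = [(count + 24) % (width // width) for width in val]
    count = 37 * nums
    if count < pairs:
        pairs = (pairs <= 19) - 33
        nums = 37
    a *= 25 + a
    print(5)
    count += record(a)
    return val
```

Transformed code:
def run(a, count, nums):
    if pairs == val:
        count = count * 4
        count = count - (nums <= val)
    emit(pairs)
    record(pairs)
    a = []
    for width in val:
        a.append((count + 24) % (width // width))
    count = 37 * nums
    if count < pairs:
        pairs = (pairs <= 19) - 33
        nums = 37
    a = a * (25 + a)
    print(5)
    count = count + record(a)
    return val

count = count + record(a)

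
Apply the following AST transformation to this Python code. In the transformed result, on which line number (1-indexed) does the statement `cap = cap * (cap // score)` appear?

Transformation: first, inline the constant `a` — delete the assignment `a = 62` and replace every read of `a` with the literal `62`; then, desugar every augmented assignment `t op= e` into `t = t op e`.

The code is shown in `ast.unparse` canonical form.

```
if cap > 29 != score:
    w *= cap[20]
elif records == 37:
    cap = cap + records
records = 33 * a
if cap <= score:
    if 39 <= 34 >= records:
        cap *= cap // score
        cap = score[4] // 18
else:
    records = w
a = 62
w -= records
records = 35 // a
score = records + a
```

Transformed code:
if cap > 29 != score:
    w = w * cap[20]
elif records == 37:
    cap = cap + records
records = 33 * 62
if cap <= score:
    if 39 <= 34 >= records:
        cap = cap * (cap // score)
        cap = score[4] // 18
else:
    records = w
w = w - records
records = 35 // 62
score = records + 62

8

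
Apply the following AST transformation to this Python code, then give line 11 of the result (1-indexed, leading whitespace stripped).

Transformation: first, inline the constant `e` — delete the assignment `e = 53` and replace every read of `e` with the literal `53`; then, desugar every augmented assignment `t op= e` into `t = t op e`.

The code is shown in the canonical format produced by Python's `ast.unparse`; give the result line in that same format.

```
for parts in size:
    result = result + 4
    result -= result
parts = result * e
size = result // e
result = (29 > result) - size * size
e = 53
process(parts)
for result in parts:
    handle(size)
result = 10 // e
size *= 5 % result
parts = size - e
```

size = size * (5 % result)

Transformed code:
for parts in size:
    result = result + 4
    result = result - result
parts = result * 53
size = result // 53
result = (29 > result) - size * size
process(parts)
for result in parts:
    handle(size)
result = 10 // 53
size = size * (5 % result)
parts = size - 53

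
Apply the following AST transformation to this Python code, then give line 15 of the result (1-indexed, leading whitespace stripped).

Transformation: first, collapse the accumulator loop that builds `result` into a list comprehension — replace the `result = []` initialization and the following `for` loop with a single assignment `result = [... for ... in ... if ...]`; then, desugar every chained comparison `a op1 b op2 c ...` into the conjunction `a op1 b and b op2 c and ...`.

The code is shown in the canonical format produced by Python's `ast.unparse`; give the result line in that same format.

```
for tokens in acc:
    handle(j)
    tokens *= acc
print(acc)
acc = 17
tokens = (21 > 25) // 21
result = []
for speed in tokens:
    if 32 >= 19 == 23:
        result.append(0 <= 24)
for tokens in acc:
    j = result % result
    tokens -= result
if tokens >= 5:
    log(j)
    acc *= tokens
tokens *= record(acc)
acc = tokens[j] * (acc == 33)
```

acc = tokens[j] * (acc == 33)

Transformed code:
for tokens in acc:
    handle(j)
    tokens *= acc
print(acc)
acc = 17
tokens = (21 > 25) // 21
result = [0 <= 24 for speed in tokens if 32 >= 19 and 19 == 23]
for tokens in acc:
    j = result % result
    tokens -= result
if tokens >= 5:
    log(j)
    acc *= tokens
tokens *= record(acc)
acc = tokens[j] * (acc == 33)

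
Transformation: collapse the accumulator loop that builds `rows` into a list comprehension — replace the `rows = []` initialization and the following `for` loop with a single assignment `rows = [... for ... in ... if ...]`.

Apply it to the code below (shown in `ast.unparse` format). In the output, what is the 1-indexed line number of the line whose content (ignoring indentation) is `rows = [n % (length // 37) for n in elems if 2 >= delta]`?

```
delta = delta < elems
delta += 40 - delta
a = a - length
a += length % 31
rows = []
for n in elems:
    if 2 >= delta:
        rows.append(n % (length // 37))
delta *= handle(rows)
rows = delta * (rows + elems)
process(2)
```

Transformed code:
delta = delta < elems
delta += 40 - delta
a = a - length
a += length % 31
rows = [n % (length // 37) for n in elems if 2 >= delta]
delta *= handle(rows)
rows = delta * (rows + elems)
process(2)

5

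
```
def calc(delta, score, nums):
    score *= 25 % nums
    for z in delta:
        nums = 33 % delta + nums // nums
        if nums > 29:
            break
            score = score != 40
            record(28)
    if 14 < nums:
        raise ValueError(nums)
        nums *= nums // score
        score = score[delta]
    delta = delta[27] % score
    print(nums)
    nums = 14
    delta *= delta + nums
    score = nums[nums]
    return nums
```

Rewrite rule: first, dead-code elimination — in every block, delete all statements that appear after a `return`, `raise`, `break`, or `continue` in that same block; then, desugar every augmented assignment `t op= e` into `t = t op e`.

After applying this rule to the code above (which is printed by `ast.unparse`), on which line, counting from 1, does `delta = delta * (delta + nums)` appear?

Transformed code:
def calc(delta, score, nums):
    score = score * (25 % nums)
    for z in delta:
        nums = 33 % delta + nums // nums
        if nums > 29:
            break
    if 14 < nums:
        raise ValueError(nums)
    delta = delta[27] % score
    print(nums)
    nums = 14
    delta = delta * (delta + nums)
    score = nums[nums]
    return nums

12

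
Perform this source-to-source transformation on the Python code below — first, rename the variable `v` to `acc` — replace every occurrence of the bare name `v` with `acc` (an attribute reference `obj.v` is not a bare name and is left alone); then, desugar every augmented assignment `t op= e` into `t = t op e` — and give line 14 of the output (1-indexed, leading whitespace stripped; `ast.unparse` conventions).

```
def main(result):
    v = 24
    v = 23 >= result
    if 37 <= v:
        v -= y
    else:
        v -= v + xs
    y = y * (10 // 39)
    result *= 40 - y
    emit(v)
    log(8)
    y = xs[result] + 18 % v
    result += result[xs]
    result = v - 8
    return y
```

result = acc - 8

Transformed code:
def main(result):
    acc = 24
    acc = 23 >= result
    if 37 <= acc:
        acc = acc - y
    else:
        acc = acc - (acc + xs)
    y = y * (10 // 39)
    result = result * (40 - y)
    emit(acc)
    log(8)
    y = xs[result] + 18 % acc
    result = result + result[xs]
    result = acc - 8
    return y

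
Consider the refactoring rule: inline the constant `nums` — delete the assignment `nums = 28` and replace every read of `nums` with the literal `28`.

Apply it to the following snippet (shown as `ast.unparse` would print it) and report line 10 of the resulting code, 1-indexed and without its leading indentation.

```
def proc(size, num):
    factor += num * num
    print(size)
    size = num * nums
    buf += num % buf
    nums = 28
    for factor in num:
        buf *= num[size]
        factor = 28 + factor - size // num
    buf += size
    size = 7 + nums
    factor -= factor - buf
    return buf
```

Transformed code:
def proc(size, num):
    factor += num * num
    print(size)
    size = num * 28
    buf += num % buf
    for factor in num:
        buf *= num[size]
        factor = 28 + factor - size // num
    buf += size
    size = 7 + 28
    factor -= factor - buf
    return buf

size = 7 + 28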